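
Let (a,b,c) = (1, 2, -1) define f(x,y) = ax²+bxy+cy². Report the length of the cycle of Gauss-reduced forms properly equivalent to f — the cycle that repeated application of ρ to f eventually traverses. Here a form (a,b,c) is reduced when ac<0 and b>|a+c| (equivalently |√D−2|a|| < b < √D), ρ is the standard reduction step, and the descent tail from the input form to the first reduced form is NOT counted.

D = 8, ⌊√D⌋ = 2
river: ρ → (-1,2,1)
river: ρ → (1,2,-1)
ρ-cycle length = 2 (tail of 0 descent steps not counted)

2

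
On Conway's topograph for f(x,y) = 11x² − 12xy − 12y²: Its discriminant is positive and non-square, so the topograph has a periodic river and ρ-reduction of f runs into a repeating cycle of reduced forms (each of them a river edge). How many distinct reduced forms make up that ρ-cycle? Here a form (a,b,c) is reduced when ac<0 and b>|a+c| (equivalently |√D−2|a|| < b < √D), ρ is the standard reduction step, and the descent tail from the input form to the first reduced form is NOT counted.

D = 672, ⌊√D⌋ = 25
descent: ρ → (-12,12,11)  [lands on river]
river: ρ → (11,10,-13)
river: ρ → (-13,16,8)
river: ρ → (8,16,-13)
river: ρ → (-13,10,11)
river: ρ → (11,12,-12)
ρ-cycle length = 6 (tail of 1 descent step not counted)

6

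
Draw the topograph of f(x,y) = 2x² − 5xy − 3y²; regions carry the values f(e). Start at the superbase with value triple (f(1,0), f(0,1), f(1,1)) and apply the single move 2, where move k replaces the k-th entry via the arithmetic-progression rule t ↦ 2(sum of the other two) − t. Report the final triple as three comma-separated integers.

start (2,-3,-6) = (f(1,0),f(0,1),f(1,1))
replace slot 2: 2·(2+(-6)) − (-3) = -5 → (2,-5,-6)

2,-5,-6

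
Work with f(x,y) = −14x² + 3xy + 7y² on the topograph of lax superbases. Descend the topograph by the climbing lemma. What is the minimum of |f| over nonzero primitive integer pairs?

descent: ρ → (7,11,-10)  [lands on river]
river: ρ → (-10,9,8)
river: ρ → (8,7,-11)
river: ρ → (-11,15,4)
river: ρ → (4,17,-7)
river: ρ → (-7,11,10)
river: ρ → (10,9,-8)
river: ρ → (-8,7,11)
river: ρ → (11,15,-4)
river: ρ → (-4,17,7)
closes: descent 1, river 10
min |a| on river = 4

4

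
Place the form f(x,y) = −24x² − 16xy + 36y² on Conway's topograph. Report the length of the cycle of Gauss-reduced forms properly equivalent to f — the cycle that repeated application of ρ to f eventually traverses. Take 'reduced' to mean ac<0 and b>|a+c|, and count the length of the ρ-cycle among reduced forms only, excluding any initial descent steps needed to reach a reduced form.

D = 3712, ⌊√D⌋ = 60
descent: ρ → (36,16,-24)  [lands on river]
river: ρ → (-24,32,28)
river: ρ → (28,24,-28)
river: ρ → (-28,32,24)
river: ρ → (24,16,-36)
river: ρ → (-36,56,4)
river: ρ → (4,56,-36)
river: ρ → (-36,16,24)
river: ρ → (24,32,-28)
river: ρ → (-28,24,28)
river: ρ → (28,32,-24)
river: ρ → (-24,16,36)
river: ρ → (36,56,-4)
river: ρ → (-4,56,36)
ρ-cycle length = 14 (tail of 1 descent step not counted)

14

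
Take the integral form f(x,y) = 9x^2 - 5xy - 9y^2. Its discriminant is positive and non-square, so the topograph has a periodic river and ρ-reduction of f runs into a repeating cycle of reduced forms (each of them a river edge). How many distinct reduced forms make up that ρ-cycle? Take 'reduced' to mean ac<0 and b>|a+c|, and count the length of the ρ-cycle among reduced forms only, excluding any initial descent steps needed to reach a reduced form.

D = 349, ⌊√D⌋ = 18
descent: ρ → (-9,5,9)  [lands on river]
river: ρ → (9,13,-5)
river: ρ → (-5,17,3)
river: ρ → (3,13,-15)
river: ρ → (-15,17,1)
river: ρ → (1,17,-15)
river: ρ → (-15,13,3)
river: ρ → (3,17,-5)
river: ρ → (-5,13,9)
river: ρ → (9,5,-9)
river: ρ → (-9,13,5)
river: ρ → (5,17,-3)
river: ρ → (-3,13,15)
river: ρ → (15,17,-1)
river: ρ → (-1,17,15)
river: ρ → (15,13,-3)
river: ρ → (-3,17,5)
river: ρ → (5,13,-9)
ρ-cycle length = 18 (tail of 1 descent step not counted)

18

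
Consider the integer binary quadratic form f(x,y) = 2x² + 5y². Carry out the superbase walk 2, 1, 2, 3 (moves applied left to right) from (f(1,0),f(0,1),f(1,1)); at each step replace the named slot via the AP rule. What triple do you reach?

start (2,5,7) = (f(1,0),f(0,1),f(1,1))
replace slot 2: 2·(2+7) − 5 = 13 → (2,13,7)
replace slot 1: 2·(13+7) − 2 = 38 → (38,13,7)
replace slot 2: 2·(38+7) − 13 = 77 → (38,77,7)
replace slot 3: 2·(38+77) − 7 = 223 → (38,77,223)

38,77,223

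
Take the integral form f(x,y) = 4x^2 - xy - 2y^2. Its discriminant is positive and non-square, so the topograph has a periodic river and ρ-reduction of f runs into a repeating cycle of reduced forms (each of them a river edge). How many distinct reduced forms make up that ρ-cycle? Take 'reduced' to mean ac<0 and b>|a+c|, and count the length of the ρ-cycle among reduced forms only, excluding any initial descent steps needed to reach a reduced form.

D = 33, ⌊√D⌋ = 5
descent: ρ → (-2,5,1)  [lands on river]
river: ρ → (1,5,-2)
river: ρ → (-2,3,3)
river: ρ → (3,3,-2)
ρ-cycle length = 4 (tail of 1 descent step not counted)

4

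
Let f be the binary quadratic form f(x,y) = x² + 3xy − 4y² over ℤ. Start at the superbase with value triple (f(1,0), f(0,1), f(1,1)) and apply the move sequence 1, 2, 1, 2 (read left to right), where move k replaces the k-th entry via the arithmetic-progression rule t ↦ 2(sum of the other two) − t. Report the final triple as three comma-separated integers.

start (1,-4,0) = (f(1,0),f(0,1),f(1,1))
replace slot 1: 2·((-4)+0) − 1 = -9 → (-9,-4,0)
replace slot 2: 2·((-9)+0) − (-4) = -14 → (-9,-14,0)
replace slot 1: 2·((-14)+0) − (-9) = -19 → (-19,-14,0)
replace slot 2: 2·((-19)+0) − (-14) = -24 → (-19,-24,0)

-19,-24,0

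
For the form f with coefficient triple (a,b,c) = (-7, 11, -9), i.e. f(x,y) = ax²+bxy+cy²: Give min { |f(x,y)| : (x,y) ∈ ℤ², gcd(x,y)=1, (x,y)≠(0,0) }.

translate: b→3 (≡-11 mod 14), so (7,-11,9)→(7,3,5)
flip: (7,3,5)→(5,-3,7)
reduced (well bottom): (5,-3,7) with a≤c, −a<b≤a
well minimum |f| = |-5| = 5 (negative-definite)

5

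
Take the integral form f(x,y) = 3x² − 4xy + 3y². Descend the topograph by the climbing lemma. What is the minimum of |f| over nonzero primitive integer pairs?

translate: b→2 (≡-4 mod 6), so (3,-4,3)→(3,2,2)
flip: (3,2,2)→(2,-2,3)
translate: b→2 (≡-2 mod 4), so (2,-2,3)→(2,2,3)
reduced (well bottom): (2,2,3) with a≤c, −a<b≤a
well minimum = a = 2

2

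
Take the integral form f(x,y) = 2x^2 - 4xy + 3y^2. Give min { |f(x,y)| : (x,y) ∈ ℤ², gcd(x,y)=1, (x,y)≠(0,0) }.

translate: b→0 (≡-4 mod 4), so (2,-4,3)→(2,0,1)
flip: (2,0,1)→(1,0,2)
reduced (well bottom): (1,0,2) with a≤c, −a<b≤a
well minimum = a = 1

1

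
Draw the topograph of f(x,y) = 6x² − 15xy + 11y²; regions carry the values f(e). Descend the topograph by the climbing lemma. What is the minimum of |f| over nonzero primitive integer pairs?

translate: b→-3 (≡-15 mod 12), so (6,-15,11)→(6,-3,2)
flip: (6,-3,2)→(2,3,6)
translate: b→-1 (≡3 mod 4), so (2,3,6)→(2,-1,5)
reduced (well bottom): (2,-1,5) with a≤c, −a<b≤a
well minimum = a = 2

2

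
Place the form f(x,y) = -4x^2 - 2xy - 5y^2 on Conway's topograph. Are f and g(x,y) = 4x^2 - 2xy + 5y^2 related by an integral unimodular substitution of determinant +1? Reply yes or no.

D₁ = -76, D₂ = -76
f is negative-definite; reduce −f:
−f: reduced (well bottom): (4,2,5) with a≤c, −a<b≤a
flip sign back: reduced form of f is (-4,-2,-5)
g: reduced (well bottom): (4,-2,5) with a≤c, −a<b≤a
reduced forms (-4, -2, -5) vs (4, -2, 5) ⇒ inequivalent

no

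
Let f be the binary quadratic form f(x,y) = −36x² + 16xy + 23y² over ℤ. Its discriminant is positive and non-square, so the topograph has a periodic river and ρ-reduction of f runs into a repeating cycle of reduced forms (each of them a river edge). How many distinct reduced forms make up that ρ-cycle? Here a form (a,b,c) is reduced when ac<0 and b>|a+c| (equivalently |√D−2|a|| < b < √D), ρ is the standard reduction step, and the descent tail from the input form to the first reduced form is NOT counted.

D = 3568, ⌊√D⌋ = 59
river: ρ → (23,30,-29)
river: ρ → (-29,28,24)
river: ρ → (24,20,-33)
river: ρ → (-33,46,11)
river: ρ → (11,42,-41)
river: ρ → (-41,40,12)
river: ρ → (12,56,-9)
river: ρ → (-9,52,24)
river: ρ → (24,44,-17)
river: ρ → (-17,58,3)
river: ρ → (3,56,-36)
river: ρ → (-36,16,23)
ρ-cycle length = 12 (tail of 0 descent steps not counted)

12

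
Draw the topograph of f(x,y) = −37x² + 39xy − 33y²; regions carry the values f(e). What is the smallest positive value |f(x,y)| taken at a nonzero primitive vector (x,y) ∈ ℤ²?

translate: b→35 (≡-39 mod 74), so (37,-39,33)→(37,35,31)
flip: (37,35,31)→(31,-35,37)
translate: b→27 (≡-35 mod 62), so (31,-35,37)→(31,27,33)
reduced (well bottom): (31,27,33) with a≤c, −a<b≤a
well minimum |f| = |-31| = 31 (negative-definite)

31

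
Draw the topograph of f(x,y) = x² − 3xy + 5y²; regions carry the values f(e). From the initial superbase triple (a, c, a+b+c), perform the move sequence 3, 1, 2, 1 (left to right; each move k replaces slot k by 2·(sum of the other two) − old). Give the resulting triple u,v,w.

start (1,5,3) = (f(1,0),f(0,1),f(1,1))
replace slot 3: 2·(1+5) − 3 = 9 → (1,5,9)
replace slot 1: 2·(5+9) − 1 = 27 → (27,5,9)
replace slot 2: 2·(27+9) − 5 = 67 → (27,67,9)
replace slot 1: 2·(67+9) − 27 = 125 → (125,67,9)

125,67,9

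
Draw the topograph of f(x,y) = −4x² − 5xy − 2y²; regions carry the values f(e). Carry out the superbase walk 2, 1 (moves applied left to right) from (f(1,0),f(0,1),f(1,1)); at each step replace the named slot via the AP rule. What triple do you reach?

start (-4,-2,-11) = (f(1,0),f(0,1),f(1,1))
replace slot 2: 2·((-4)+(-11)) − (-2) = -28 → (-4,-28,-11)
replace slot 1: 2·((-28)+(-11)) − (-4) = -74 → (-74,-28,-11)

-74,-28,-11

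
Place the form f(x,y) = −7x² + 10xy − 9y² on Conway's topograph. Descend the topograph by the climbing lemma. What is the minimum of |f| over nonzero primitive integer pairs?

translate: b→4 (≡-10 mod 14), so (7,-10,9)→(7,4,6)
flip: (7,4,6)→(6,-4,7)
reduced (well bottom): (6,-4,7) with a≤c, −a<b≤a
well minimum |f| = |-6| = 6 (negative-definite)

6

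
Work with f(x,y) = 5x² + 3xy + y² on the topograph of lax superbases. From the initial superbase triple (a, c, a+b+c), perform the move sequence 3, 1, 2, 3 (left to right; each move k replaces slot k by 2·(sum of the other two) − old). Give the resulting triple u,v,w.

start (5,1,9) = (f(1,0),f(0,1),f(1,1))
replace slot 3: 2·(5+1) − 9 = 3 → (5,1,3)
replace slot 1: 2·(1+3) − 5 = 3 → (3,1,3)
replace slot 2: 2·(3+3) − 1 = 11 → (3,11,3)
replace slot 3: 2·(3+11) − 3 = 25 → (3,11,25)

3,11,25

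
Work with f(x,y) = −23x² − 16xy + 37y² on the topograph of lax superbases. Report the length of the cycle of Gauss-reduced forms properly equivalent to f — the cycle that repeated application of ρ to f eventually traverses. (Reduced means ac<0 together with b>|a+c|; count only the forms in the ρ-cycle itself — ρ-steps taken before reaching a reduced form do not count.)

D = 3660, ⌊√D⌋ = 60
descent: ρ → (37,16,-23)  [lands on river]
river: ρ → (-23,30,30)
river: ρ → (30,30,-23)
river: ρ → (-23,16,37)
river: ρ → (37,58,-2)
river: ρ → (-2,58,37)
ρ-cycle length = 6 (tail of 1 descent step not counted)

6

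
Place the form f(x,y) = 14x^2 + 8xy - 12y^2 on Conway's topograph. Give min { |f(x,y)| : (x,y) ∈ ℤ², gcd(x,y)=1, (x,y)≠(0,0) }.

river: ρ → (-12,16,10)
river: ρ → (10,24,-4)
river: ρ → (-4,24,10)
river: ρ → (10,16,-12)
river: ρ → (-12,8,14)
river: ρ → (14,20,-6)
river: ρ → (-6,16,20)
river: ρ → (20,24,-2)
river: ρ → (-2,24,20)
river: ρ → (20,16,-6)
river: ρ → (-6,20,14)
river: ρ → (14,8,-12)
closes: descent 0, river 12
min |a| on river = 2

2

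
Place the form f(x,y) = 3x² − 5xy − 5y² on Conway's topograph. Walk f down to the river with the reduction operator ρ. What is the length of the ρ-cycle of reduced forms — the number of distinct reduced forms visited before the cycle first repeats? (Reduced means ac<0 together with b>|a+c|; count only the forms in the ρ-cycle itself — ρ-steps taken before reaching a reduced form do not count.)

D = 85, ⌊√D⌋ = 9
descent: ρ → (-5,5,3)  [lands on river]
river: ρ → (3,7,-3)
river: ρ → (-3,5,5)
river: ρ → (5,5,-3)
river: ρ → (-3,7,3)
river: ρ → (3,5,-5)
ρ-cycle length = 6 (tail of 1 descent step not counted)

6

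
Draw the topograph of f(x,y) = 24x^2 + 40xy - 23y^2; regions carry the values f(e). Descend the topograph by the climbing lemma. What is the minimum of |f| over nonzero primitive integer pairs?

river: ρ → (-23,52,12)
river: ρ → (12,44,-39)
river: ρ → (-39,34,17)
river: ρ → (17,34,-39)
river: ρ → (-39,44,12)
river: ρ → (12,52,-23)
river: ρ → (-23,40,24)
river: ρ → (24,56,-7)
river: ρ → (-7,56,24)
river: ρ → (24,40,-23)
closes: descent 0, river 10
min |a| on river = 7

7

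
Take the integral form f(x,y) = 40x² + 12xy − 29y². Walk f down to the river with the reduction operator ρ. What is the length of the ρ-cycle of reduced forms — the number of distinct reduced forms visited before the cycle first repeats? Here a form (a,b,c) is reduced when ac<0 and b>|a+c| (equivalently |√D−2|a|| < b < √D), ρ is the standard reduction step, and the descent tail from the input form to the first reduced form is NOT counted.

D = 4784, ⌊√D⌋ = 69
river: ρ → (-29,46,23)
river: ρ → (23,46,-29)
river: ρ → (-29,12,40)
river: ρ → (40,68,-1)
river: ρ → (-1,68,40)
river: ρ → (40,12,-29)
ρ-cycle length = 6 (tail of 0 descent steps not counted)

6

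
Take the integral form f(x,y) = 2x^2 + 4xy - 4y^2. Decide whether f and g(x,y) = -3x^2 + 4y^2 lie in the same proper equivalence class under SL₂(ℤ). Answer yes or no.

D₁ = 48, D₂ = 48
river cycle of f (length 2): (-4, 4, 2), (2, 4, -4)
river cycle of g (length 2): (-3, 6, 1), (1, 6, -3)
cycles differ ⇒ inequivalent

no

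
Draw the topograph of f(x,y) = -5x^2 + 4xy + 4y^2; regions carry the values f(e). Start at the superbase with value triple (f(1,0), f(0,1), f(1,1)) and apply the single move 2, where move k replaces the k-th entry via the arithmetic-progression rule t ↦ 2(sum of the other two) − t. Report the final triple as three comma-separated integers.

start (-5,4,3) = (f(1,0),f(0,1),f(1,1))
replace slot 2: 2·((-5)+3) − 4 = -8 → (-5,-8,3)

-5,-8,3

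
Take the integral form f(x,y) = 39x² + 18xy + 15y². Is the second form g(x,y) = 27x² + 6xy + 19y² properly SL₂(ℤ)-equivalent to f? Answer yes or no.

D₁ = -2016, D₂ = -2016
f: flip: (39,18,15)→(15,-18,39)
f: translate: b→12 (≡-18 mod 30), so (15,-18,39)→(15,12,36)
f: reduced (well bottom): (15,12,36) with a≤c, −a<b≤a
g: flip: (27,6,19)→(19,-6,27)
g: reduced (well bottom): (19,-6,27) with a≤c, −a<b≤a
reduced forms (15, 12, 36) vs (19, -6, 27) ⇒ inequivalent

no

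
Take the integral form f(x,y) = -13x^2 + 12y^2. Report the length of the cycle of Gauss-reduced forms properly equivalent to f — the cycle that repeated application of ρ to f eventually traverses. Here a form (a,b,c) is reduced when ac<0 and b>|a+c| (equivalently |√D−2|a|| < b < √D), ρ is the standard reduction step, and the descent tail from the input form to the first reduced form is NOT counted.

D = 624, ⌊√D⌋ = 24
descent: ρ → (12,24,-1)  [lands on river]
river: ρ → (-1,24,12)
ρ-cycle length = 2 (tail of 1 descent step not counted)

2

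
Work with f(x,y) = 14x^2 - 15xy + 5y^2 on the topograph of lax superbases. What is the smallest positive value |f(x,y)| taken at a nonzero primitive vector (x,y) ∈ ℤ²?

translate: b→13 (≡-15 mod 28), so (14,-15,5)→(14,13,4)
flip: (14,13,4)→(4,-13,14)
translate: b→3 (≡-13 mod 8), so (4,-13,14)→(4,3,4)
reduced (well bottom): (4,3,4) with a≤c, −a<b≤a
well minimum = a = 4

4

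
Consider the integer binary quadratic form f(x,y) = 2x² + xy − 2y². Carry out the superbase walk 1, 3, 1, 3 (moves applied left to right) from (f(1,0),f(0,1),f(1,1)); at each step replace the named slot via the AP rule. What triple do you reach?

start (2,-2,1) = (f(1,0),f(0,1),f(1,1))
replace slot 1: 2·((-2)+1) − 2 = -4 → (-4,-2,1)
replace slot 3: 2·((-4)+(-2)) − 1 = -13 → (-4,-2,-13)
replace slot 1: 2·((-2)+(-13)) − (-4) = -26 → (-26,-2,-13)
replace slot 3: 2·((-26)+(-2)) − (-13) = -43 → (-26,-2,-43)

-26,-2,-43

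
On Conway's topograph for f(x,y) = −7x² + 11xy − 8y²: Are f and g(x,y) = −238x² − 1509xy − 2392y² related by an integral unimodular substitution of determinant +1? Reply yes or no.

D₁ = -103, D₂ = -103
f is negative-definite; reduce −f:
−f: translate: b→3 (≡-11 mod 14), so (7,-11,8)→(7,3,4)
−f: flip: (7,3,4)→(4,-3,7)
−f: reduced (well bottom): (4,-3,7) with a≤c, −a<b≤a
flip sign back: reduced form of f is (-4,3,-7)
g is negative-definite; reduce −g:
−g: translate: b→81 (≡1509 mod 476), so (238,1509,2392)→(238,81,7)
−g: flip: (238,81,7)→(7,-81,238)
−g: translate: b→3 (≡-81 mod 14), so (7,-81,238)→(7,3,4)
−g: flip: (7,3,4)→(4,-3,7)
−g: reduced (well bottom): (4,-3,7) with a≤c, −a<b≤a
flip sign back: reduced form of g is (-4,3,-7)
reduced forms (-4, 3, -7) vs (-4, 3, -7) ⇒ equivalent

yes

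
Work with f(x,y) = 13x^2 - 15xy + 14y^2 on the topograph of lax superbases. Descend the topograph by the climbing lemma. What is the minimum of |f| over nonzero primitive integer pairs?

translate: b→11 (≡-15 mod 26), so (13,-15,14)→(13,11,12)
flip: (13,11,12)→(12,-11,13)
reduced (well bottom): (12,-11,13) with a≤c, −a<b≤a
well minimum = a = 12

12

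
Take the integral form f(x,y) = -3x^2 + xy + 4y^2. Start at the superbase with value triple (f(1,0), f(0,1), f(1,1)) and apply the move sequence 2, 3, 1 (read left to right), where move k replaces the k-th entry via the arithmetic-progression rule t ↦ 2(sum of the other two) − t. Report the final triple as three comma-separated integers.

start (-3,4,2) = (f(1,0),f(0,1),f(1,1))
replace slot 2: 2·((-3)+2) − 4 = -6 → (-3,-6,2)
replace slot 3: 2·((-3)+(-6)) − 2 = -20 → (-3,-6,-20)
replace slot 1: 2·((-6)+(-20)) − (-3) = -49 → (-49,-6,-20)

-49,-6,-20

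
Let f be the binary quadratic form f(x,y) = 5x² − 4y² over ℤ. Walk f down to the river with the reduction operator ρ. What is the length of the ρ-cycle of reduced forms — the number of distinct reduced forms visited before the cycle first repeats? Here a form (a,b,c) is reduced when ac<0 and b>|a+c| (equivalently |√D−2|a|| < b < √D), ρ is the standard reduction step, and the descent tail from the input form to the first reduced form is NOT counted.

D = 80, ⌊√D⌋ = 8
descent: ρ → (-4,8,1)  [lands on river]
river: ρ → (1,8,-4)
ρ-cycle length = 2 (tail of 1 descent step not counted)

2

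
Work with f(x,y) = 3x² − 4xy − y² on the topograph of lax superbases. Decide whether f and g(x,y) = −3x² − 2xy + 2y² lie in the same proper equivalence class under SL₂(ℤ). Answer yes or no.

D₁ = 28, D₂ = 28
river cycle of f (length 4): (-1, 4, 3), (3, 2, -2), (-2, 2, 3), (3, 4, -1)
river cycle of g (length 4): (2, 2, -3), (-3, 4, 1), (1, 4, -3), (-3, 2, 2)
cycles differ ⇒ inequivalent

no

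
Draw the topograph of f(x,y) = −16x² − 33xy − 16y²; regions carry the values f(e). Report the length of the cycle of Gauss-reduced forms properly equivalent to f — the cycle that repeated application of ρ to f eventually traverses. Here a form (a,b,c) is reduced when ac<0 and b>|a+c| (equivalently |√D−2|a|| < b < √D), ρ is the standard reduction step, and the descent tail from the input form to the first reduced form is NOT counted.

D = 65, ⌊√D⌋ = 8
descent: ρ → (-16,1,1)
descent: ρ → (1,7,-4)  [lands on river]
river: ρ → (-4,1,4)
river: ρ → (4,7,-1)
river: ρ → (-1,7,4)
river: ρ → (4,1,-4)
river: ρ → (-4,7,1)
ρ-cycle length = 6 (tail of 2 descent steps not counted)

6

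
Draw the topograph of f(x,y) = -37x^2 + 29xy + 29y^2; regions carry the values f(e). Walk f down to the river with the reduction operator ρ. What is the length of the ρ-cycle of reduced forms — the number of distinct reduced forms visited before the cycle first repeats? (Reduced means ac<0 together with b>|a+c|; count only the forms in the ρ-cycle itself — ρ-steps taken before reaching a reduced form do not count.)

D = 5133, ⌊√D⌋ = 71
river: ρ → (29,29,-37)
river: ρ → (-37,45,21)
river: ρ → (21,39,-43)
river: ρ → (-43,47,17)
river: ρ → (17,55,-31)
river: ρ → (-31,69,3)
river: ρ → (3,69,-31)
river: ρ → (-31,55,17)
river: ρ → (17,47,-43)
river: ρ → (-43,39,21)
river: ρ → (21,45,-37)
river: ρ → (-37,29,29)
ρ-cycle length = 12 (tail of 0 descent steps not counted)

12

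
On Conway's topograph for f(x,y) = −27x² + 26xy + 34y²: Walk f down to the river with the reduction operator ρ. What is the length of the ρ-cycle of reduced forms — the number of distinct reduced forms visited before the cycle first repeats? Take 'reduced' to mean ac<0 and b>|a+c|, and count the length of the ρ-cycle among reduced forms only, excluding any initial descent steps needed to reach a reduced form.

D = 4348, ⌊√D⌋ = 65
river: ρ → (34,42,-19)
river: ρ → (-19,34,42)
river: ρ → (42,50,-11)
river: ρ → (-11,60,17)
river: ρ → (17,42,-38)
river: ρ → (-38,34,21)
river: ρ → (21,50,-22)
river: ρ → (-22,38,33)
river: ρ → (33,28,-27)
river: ρ → (-27,26,34)
ρ-cycle length = 10 (tail of 0 descent steps not counted)

10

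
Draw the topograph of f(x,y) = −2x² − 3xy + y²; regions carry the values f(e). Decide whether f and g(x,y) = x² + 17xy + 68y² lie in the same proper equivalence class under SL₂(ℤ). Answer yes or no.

D₁ = 17, D₂ = 17
river cycle of f (length 6): (1, 3, -2), (-2, 1, 2), (2, 3, -1), (-1, 3, 2), (2, 1, -2), (-2, 3, 1)
river cycle of g (length 6): (1, 3, -2), (-2, 1, 2), (2, 3, -1), (-1, 3, 2), (2, 1, -2), (-2, 3, 1)
cycles coincide ⇒ equivalent

yes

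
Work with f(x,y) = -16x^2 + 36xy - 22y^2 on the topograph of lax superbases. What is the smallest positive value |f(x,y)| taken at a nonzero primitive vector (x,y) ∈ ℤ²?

translate: b→-4 (≡-36 mod 32), so (16,-36,22)→(16,-4,2)
flip: (16,-4,2)→(2,4,16)
translate: b→0 (≡4 mod 4), so (2,4,16)→(2,0,14)
reduced (well bottom): (2,0,14) with a≤c, −a<b≤a
well minimum |f| = |-2| = 2 (negative-definite)

2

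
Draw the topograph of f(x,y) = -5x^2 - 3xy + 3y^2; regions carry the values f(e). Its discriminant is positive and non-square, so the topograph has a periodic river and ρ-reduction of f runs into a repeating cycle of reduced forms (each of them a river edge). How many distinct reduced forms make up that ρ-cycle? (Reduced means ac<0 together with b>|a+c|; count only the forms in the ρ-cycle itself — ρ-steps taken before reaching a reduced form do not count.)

D = 69, ⌊√D⌋ = 8
descent: ρ → (3,3,-5)  [lands on river]
river: ρ → (-5,7,1)
river: ρ → (1,7,-5)
river: ρ → (-5,3,3)
ρ-cycle length = 4 (tail of 1 descent step not counted)

4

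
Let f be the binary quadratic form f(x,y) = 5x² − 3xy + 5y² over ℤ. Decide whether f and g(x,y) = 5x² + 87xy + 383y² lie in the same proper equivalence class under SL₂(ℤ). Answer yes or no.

D₁ = -91, D₂ = -91
f: flip: (5,-3,5)→(5,3,5)
f: reduced (well bottom): (5,3,5) with a≤c, −a<b≤a
g: translate: b→-3 (≡87 mod 10), so (5,87,383)→(5,-3,5)
g: flip: (5,-3,5)→(5,3,5)
g: reduced (well bottom): (5,3,5) with a≤c, −a<b≤a
reduced forms (5, 3, 5) vs (5, 3, 5) ⇒ equivalent

yes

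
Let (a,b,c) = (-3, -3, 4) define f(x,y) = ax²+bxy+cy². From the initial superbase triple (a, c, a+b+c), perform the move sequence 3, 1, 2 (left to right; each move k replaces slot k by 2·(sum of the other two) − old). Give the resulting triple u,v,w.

start (-3,4,-2) = (f(1,0),f(0,1),f(1,1))
replace slot 3: 2·((-3)+4) − (-2) = 4 → (-3,4,4)
replace slot 1: 2·(4+4) − (-3) = 19 → (19,4,4)
replace slot 2: 2·(19+4) − 4 = 42 → (19,42,4)

19,42,4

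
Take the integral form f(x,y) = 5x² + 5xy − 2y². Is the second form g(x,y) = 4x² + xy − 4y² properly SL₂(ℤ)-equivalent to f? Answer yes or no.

D₁ = 65, D₂ = 65
river cycle of f (length 6): (-2, 7, 2), (2, 5, -5), (-5, 5, 2), (2, 7, -2), (-2, 5, 5), (5, 5, -2)
river cycle of g (length 6): (-4, 7, 1), (1, 7, -4), (-4, 1, 4), (4, 7, -1), (-1, 7, 4), (4, 1, -4)
cycles differ ⇒ inequivalent

no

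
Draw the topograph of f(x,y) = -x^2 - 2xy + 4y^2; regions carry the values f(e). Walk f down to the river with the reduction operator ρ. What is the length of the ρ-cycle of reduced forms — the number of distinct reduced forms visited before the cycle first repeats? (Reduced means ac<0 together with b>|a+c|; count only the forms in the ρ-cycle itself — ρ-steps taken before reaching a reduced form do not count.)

D = 20, ⌊√D⌋ = 4
descent: ρ → (4,2,-1)
descent: ρ → (-1,4,1)  [lands on river]
river: ρ → (1,4,-1)
ρ-cycle length = 2 (tail of 2 descent steps not counted)

2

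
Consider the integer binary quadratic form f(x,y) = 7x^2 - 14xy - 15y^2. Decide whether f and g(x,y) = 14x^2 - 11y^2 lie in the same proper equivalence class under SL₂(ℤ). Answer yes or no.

D₁ = 616, D₂ = 616
river cycle of f (length 10): (-15, 14, 7), (7, 14, -15), (-15, 16, 6), (6, 20, -9), (-9, 16, 10), (10, 24, -1), (-1, 24, 10), (10, 16, -9), (-9, 20, 6), (6, 16, -15)
river cycle of g (length 8): (-11, 22, 3), (3, 20, -18), (-18, 16, 5), (5, 24, -2), (-2, 24, 5), (5, 16, -18), (-18, 20, 3), (3, 22, -11)
cycles differ ⇒ inequivalent

no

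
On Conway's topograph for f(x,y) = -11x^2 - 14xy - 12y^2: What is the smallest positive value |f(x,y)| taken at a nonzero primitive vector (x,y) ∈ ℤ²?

translate: b→-8 (≡14 mod 22), so (11,14,12)→(11,-8,9)
flip: (11,-8,9)→(9,8,11)
reduced (well bottom): (9,8,11) with a≤c, −a<b≤a
well minimum |f| = |-9| = 9 (negative-definite)

9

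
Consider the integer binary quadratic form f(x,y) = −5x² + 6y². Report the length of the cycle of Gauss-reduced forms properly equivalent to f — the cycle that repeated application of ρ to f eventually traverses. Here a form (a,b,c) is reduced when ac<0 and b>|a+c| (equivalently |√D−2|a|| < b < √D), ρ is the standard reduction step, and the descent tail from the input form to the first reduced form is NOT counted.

D = 120, ⌊√D⌋ = 10
descent: ρ → (6,0,-5)
descent: ρ → (-5,10,1)  [lands on river]
river: ρ → (1,10,-5)
ρ-cycle length = 2 (tail of 2 descent steps not counted)

2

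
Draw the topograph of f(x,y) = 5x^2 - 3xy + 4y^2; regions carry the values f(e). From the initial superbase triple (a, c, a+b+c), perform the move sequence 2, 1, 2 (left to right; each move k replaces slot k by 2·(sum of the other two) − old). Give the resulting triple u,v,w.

start (5,4,6) = (f(1,0),f(0,1),f(1,1))
replace slot 2: 2·(5+6) − 4 = 18 → (5,18,6)
replace slot 1: 2·(18+6) − 5 = 43 → (43,18,6)
replace slot 2: 2·(43+6) − 18 = 80 → (43,80,6)

43,80,6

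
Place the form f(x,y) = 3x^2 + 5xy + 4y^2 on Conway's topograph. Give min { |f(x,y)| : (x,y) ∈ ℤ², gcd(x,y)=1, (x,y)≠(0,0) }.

translate: b→-1 (≡5 mod 6), so (3,5,4)→(3,-1,2)
flip: (3,-1,2)→(2,1,3)
reduced (well bottom): (2,1,3) with a≤c, −a<b≤a
well minimum = a = 2

2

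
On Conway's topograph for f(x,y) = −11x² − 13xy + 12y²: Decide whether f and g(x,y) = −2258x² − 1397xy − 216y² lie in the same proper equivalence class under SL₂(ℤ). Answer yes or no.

D₁ = 697, D₂ = 697
river cycle of f (length 18): (12, 13, -11), (-11, 9, 14), (14, 19, -6), (-6, 17, 17), (17, 17, -6), (-6, 19, 14), (14, 9, -11), (-11, 13, 12), (12, 11, -12), (-12, 13, 11), … (8 more)
river cycle of g (length 18): (-11, 9, 14), (14, 19, -6), (-6, 17, 17), (17, 17, -6), (-6, 19, 14), (14, 9, -11), (-11, 13, 12), (12, 11, -12), (-12, 13, 11), (11, 9, -14), … (8 more)
cycles coincide ⇒ equivalent

yes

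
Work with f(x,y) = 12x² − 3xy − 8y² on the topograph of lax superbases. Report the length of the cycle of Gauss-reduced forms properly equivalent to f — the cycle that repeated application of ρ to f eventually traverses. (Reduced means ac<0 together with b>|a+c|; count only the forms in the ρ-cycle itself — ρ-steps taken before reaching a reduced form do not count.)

D = 393, ⌊√D⌋ = 19
descent: ρ → (-8,19,1)  [lands on river]
river: ρ → (1,19,-8)
river: ρ → (-8,13,7)
river: ρ → (7,15,-6)
river: ρ → (-6,9,13)
river: ρ → (13,17,-2)
river: ρ → (-2,19,4)
river: ρ → (4,13,-14)
river: ρ → (-14,15,3)
river: ρ → (3,15,-14)
river: ρ → (-14,13,4)
river: ρ → (4,19,-2)
river: ρ → (-2,17,13)
river: ρ → (13,9,-6)
river: ρ → (-6,15,7)
river: ρ → (7,13,-8)
ρ-cycle length = 16 (tail of 1 descent step not counted)

16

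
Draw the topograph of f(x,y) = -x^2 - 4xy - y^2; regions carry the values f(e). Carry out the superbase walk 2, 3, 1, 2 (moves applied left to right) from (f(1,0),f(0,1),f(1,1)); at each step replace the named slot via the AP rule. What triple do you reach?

start (-1,-1,-6) = (f(1,0),f(0,1),f(1,1))
replace slot 2: 2·((-1)+(-6)) − (-1) = -13 → (-1,-13,-6)
replace slot 3: 2·((-1)+(-13)) − (-6) = -22 → (-1,-13,-22)
replace slot 1: 2·((-13)+(-22)) − (-1) = -69 → (-69,-13,-22)
replace slot 2: 2·((-69)+(-22)) − (-13) = -169 → (-69,-169,-22)

-69,-169,-22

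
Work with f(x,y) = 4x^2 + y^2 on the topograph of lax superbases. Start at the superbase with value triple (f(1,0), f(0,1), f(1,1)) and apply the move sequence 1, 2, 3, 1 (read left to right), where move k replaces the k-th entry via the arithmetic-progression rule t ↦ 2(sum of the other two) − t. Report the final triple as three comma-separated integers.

start (4,1,5) = (f(1,0),f(0,1),f(1,1))
replace slot 1: 2·(1+5) − 4 = 8 → (8,1,5)
replace slot 2: 2·(8+5) − 1 = 25 → (8,25,5)
replace slot 3: 2·(8+25) − 5 = 61 → (8,25,61)
replace slot 1: 2·(25+61) − 8 = 164 → (164,25,61)

164,25,61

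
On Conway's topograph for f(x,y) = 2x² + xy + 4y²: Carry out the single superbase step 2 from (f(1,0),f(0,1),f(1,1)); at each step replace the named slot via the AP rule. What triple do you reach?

start (2,4,7) = (f(1,0),f(0,1),f(1,1))
replace slot 2: 2·(2+7) − 4 = 14 → (2,14,7)

2,14,7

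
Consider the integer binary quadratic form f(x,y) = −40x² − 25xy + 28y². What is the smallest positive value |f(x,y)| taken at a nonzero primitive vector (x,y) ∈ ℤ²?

descent: ρ → (28,25,-40)  [lands on river]
river: ρ → (-40,55,13)
river: ρ → (13,49,-52)
river: ρ → (-52,55,10)
river: ρ → (10,65,-22)
river: ρ → (-22,67,7)
river: ρ → (7,59,-58)
river: ρ → (-58,57,8)
river: ρ → (8,71,-2)
river: ρ → (-2,69,43)
river: ρ → (43,17,-28)
river: ρ → (-28,39,32)
river: ρ → (32,25,-35)
river: ρ → (-35,45,22)
river: ρ → (22,43,-37)
river: ρ → (-37,31,28)
closes: descent 1, river 16
min |a| on river = 2

2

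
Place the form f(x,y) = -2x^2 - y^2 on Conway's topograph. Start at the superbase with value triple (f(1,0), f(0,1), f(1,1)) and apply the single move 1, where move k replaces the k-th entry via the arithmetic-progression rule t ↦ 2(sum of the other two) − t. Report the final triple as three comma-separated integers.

start (-2,-1,-3) = (f(1,0),f(0,1),f(1,1))
replace slot 1: 2·((-1)+(-3)) − (-2) = -6 → (-6,-1,-3)

-6,-1,-3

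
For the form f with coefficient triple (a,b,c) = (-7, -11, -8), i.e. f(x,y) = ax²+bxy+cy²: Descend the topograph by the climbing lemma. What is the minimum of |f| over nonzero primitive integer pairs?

translate: b→-3 (≡11 mod 14), so (7,11,8)→(7,-3,4)
flip: (7,-3,4)→(4,3,7)
reduced (well bottom): (4,3,7) with a≤c, −a<b≤a
well minimum |f| = |-4| = 4 (negative-definite)

4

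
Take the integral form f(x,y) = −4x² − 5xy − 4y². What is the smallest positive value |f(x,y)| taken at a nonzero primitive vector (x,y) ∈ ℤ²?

translate: b→-3 (≡5 mod 8), so (4,5,4)→(4,-3,3)
flip: (4,-3,3)→(3,3,4)
reduced (well bottom): (3,3,4) with a≤c, −a<b≤a
well minimum |f| = |-3| = 3 (negative-definite)

3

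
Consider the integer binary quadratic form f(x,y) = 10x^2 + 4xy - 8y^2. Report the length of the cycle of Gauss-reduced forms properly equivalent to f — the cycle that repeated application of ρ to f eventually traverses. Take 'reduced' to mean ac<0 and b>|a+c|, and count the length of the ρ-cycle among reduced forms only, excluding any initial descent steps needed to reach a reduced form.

D = 336, ⌊√D⌋ = 18
river: ρ → (-8,12,6)
river: ρ → (6,12,-8)
river: ρ → (-8,4,10)
river: ρ → (10,16,-2)
river: ρ → (-2,16,10)
river: ρ → (10,4,-8)
ρ-cycle length = 6 (tail of 0 descent steps not counted)

6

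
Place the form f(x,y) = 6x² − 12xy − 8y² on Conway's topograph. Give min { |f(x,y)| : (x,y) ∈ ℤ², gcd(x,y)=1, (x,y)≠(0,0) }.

descent: ρ → (-8,12,6)  [lands on river]
river: ρ → (6,12,-8)
river: ρ → (-8,4,10)
river: ρ → (10,16,-2)
river: ρ → (-2,16,10)
river: ρ → (10,4,-8)
closes: descent 1, river 6
min |a| on river = 2

2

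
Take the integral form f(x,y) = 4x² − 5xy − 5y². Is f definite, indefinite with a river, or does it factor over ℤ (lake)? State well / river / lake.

D = b²−4ac = (-5)² − 4·4·(-5) = 105
D > 0 non-square ⇒ indefinite ⇒ periodic river

river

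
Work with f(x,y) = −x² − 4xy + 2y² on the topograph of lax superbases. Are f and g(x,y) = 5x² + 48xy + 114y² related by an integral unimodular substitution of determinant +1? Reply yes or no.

D₁ = 24, D₂ = 24
river cycle of f (length 2): (2, 4, -1), (-1, 4, 2)
river cycle of g (length 2): (-1, 4, 2), (2, 4, -1)
cycles coincide ⇒ equivalent

yes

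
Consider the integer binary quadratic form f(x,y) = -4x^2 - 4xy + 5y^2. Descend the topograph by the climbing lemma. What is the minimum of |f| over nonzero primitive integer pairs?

descent: ρ → (5,4,-4)  [lands on river]
river: ρ → (-4,4,5)
river: ρ → (5,6,-3)
river: ρ → (-3,6,5)
closes: descent 1, river 4
min |a| on river = 3

3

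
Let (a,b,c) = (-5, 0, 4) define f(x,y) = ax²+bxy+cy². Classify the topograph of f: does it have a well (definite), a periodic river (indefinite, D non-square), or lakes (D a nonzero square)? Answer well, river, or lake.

D = b²−4ac = 0² − 4·(-5)·4 = 80
D > 0 non-square ⇒ indefinite ⇒ periodic river

river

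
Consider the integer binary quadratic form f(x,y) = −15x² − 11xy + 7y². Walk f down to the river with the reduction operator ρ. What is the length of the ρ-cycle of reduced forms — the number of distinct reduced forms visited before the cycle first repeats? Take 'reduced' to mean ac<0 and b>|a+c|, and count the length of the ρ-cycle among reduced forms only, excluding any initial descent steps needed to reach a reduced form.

D = 541, ⌊√D⌋ = 23
descent: ρ → (7,11,-15)  [lands on river]
river: ρ → (-15,19,3)
river: ρ → (3,23,-1)
river: ρ → (-1,23,3)
river: ρ → (3,19,-15)
river: ρ → (-15,11,7)
river: ρ → (7,17,-9)
river: ρ → (-9,19,5)
river: ρ → (5,21,-5)
river: ρ → (-5,19,9)
river: ρ → (9,17,-7)
river: ρ → (-7,11,15)
river: ρ → (15,19,-3)
river: ρ → (-3,23,1)
river: ρ → (1,23,-3)
river: ρ → (-3,19,15)
river: ρ → (15,11,-7)
river: ρ → (-7,17,9)
river: ρ → (9,19,-5)
river: ρ → (-5,21,5)
river: ρ → (5,19,-9)
river: ρ → (-9,17,7)
ρ-cycle length = 22 (tail of 1 descent step not counted)

22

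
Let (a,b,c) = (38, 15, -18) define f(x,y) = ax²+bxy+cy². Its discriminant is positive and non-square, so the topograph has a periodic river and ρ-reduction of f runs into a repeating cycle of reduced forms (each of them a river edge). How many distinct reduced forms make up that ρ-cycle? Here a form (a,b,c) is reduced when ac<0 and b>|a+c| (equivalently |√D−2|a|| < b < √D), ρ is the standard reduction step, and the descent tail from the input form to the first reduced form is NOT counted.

D = 2961, ⌊√D⌋ = 54
descent: ρ → (-18,21,35)  [lands on river]
river: ρ → (35,49,-4)
river: ρ → (-4,47,47)
river: ρ → (47,47,-4)
river: ρ → (-4,49,35)
river: ρ → (35,21,-18)
river: ρ → (-18,51,5)
river: ρ → (5,49,-28)
river: ρ → (-28,7,26)
river: ρ → (26,45,-9)
river: ρ → (-9,45,26)
river: ρ → (26,7,-28)
river: ρ → (-28,49,5)
river: ρ → (5,51,-18)
ρ-cycle length = 14 (tail of 1 descent step not counted)

14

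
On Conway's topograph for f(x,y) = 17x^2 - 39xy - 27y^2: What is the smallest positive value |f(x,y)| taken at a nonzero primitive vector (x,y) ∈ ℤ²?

descent: ρ → (-27,39,17)  [lands on river]
river: ρ → (17,29,-37)
river: ρ → (-37,45,9)
river: ρ → (9,45,-37)
river: ρ → (-37,29,17)
river: ρ → (17,39,-27)
river: ρ → (-27,15,29)
river: ρ → (29,43,-13)
river: ρ → (-13,35,41)
river: ρ → (41,47,-7)
river: ρ → (-7,51,27)
river: ρ → (27,57,-1)
river: ρ → (-1,57,27)
river: ρ → (27,51,-7)
river: ρ → (-7,47,41)
river: ρ → (41,35,-13)
river: ρ → (-13,43,29)
river: ρ → (29,15,-27)
closes: descent 1, river 18
min |a| on river = 1

1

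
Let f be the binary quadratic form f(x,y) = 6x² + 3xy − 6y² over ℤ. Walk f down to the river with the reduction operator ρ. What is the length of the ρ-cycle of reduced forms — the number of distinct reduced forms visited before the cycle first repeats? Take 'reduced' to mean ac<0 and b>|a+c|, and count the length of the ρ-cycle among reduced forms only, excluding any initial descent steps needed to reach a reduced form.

D = 153, ⌊√D⌋ = 12
river: ρ → (-6,9,3)
river: ρ → (3,9,-6)
river: ρ → (-6,3,6)
river: ρ → (6,9,-3)
river: ρ → (-3,9,6)
river: ρ → (6,3,-6)
ρ-cycle length = 6 (tail of 0 descent steps not counted)

6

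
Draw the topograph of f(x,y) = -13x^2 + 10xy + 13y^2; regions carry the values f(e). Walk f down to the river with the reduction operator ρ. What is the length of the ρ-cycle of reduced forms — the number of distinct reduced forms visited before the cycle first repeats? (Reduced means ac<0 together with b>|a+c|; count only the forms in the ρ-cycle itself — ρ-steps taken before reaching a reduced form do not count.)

D = 776, ⌊√D⌋ = 27
river: ρ → (13,16,-10)
river: ρ → (-10,24,5)
river: ρ → (5,26,-5)
river: ρ → (-5,24,10)
river: ρ → (10,16,-13)
river: ρ → (-13,10,13)
ρ-cycle length = 6 (tail of 0 descent steps not counted)

6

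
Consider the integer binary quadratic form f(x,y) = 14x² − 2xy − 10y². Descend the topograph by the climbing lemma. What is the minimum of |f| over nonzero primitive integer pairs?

descent: ρ → (-10,22,2)  [lands on river]
river: ρ → (2,22,-10)
river: ρ → (-10,18,6)
river: ρ → (6,18,-10)
closes: descent 1, river 4
min |a| on river = 2

2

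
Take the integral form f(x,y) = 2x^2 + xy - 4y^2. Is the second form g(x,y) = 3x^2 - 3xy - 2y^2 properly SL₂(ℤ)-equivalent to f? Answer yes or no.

D₁ = 33, D₂ = 33
river cycle of f (length 4): (2, 5, -1), (-1, 5, 2), (2, 3, -3), (-3, 3, 2)
river cycle of g (length 4): (-2, 3, 3), (3, 3, -2), (-2, 5, 1), (1, 5, -2)
cycles differ ⇒ inequivalent

no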